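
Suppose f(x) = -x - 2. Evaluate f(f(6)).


6


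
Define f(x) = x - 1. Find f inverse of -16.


Solve x - 1 = -16
x = (-16 + 1) / 1 = -15

-15


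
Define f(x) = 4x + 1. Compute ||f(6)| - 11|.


14


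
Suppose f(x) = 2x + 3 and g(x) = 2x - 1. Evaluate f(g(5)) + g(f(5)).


46


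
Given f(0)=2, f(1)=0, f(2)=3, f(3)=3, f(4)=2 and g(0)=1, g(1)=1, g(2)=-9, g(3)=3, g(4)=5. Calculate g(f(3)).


f(3) = 3
g(3) = 3

3


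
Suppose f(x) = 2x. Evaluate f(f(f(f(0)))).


f(0) = 0
f(0) = 0
f(0) = 0
f(0) = 0

0


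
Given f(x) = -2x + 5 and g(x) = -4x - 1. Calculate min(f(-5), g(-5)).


f(-5) = 15
g(-5) = 19
min = 15

15


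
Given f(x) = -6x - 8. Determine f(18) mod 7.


f(18) = -116
-116 mod 7 = 3

3


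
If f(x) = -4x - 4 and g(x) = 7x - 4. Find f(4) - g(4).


-44


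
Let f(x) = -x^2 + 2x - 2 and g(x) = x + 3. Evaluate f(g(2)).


g(2) = 5
f(5) = (-1)*(5)^2 + 2*(5) - 2 = -17

-17


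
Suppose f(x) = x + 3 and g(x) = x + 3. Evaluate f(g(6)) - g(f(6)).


0


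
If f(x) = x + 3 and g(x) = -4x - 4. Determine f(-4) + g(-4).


f(-4) = -1
g(-4) = 12
Sum = 11

11


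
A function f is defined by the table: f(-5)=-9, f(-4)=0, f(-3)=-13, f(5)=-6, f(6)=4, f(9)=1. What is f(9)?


1


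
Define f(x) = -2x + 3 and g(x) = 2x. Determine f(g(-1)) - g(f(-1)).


f(g(-1)) = 7
g(f(-1)) = 10
Difference = -3

-3


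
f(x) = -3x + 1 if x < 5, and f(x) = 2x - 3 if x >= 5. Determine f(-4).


-4 satisfies x < 5
f(-4) = 13

13


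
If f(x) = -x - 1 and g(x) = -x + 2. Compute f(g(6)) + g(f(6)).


f(g(6)) = 3
g(f(6)) = 9
Sum = 12

12


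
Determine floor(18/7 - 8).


18/7 = 2.5714
2.5714 - 8 = -5.4286
floor(-5.4286) = -6

-6


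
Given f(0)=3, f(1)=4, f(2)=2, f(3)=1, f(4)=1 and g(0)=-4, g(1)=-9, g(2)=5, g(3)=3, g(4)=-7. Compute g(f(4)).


f(4) = 1
g(1) = -9

-9


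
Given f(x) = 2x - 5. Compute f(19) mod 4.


1


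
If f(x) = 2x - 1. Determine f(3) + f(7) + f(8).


f(3) = 5
f(7) = 13
f(8) = 15
Sum = 33

33


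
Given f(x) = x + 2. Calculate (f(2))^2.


16


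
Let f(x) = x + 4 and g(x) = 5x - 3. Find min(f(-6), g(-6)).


f(-6) = -2
g(-6) = -33
min = -33

-33


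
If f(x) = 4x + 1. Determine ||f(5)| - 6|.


f(5) = 21
|21| = 21
|21 - 6| = 15

15


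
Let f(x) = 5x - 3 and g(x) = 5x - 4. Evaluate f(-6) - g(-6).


f(-6) = -33
g(-6) = -34
Difference = 1

1


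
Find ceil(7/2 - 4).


7/2 = 3.5
3.5 - 4 = -0.5
ceil(-0.5) = 0

0


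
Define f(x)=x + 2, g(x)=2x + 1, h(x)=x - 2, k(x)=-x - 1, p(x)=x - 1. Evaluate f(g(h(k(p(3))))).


p(3) = 2
k(2) = -3
h(-3) = -5
g(-5) = -9
f(-9) = -7

-7


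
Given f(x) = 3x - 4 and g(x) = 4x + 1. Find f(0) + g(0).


-3


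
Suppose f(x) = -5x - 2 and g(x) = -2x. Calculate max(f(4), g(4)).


-8


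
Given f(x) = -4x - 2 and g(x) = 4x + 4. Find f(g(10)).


g(10) = 44
f(44) = -178

-178


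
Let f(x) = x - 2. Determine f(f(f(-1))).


f(-1) = -3
f(-3) = -5
f(-5) = -7

-7


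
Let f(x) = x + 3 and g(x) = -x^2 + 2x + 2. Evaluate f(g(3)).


g(3) = -1
f(-1) = 2

2


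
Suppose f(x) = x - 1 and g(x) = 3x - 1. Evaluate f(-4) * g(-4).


f(-4) = -5
g(-4) = -13
Product = 65

65


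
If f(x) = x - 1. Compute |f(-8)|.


f(-8) = -9
|-9| = 9

9


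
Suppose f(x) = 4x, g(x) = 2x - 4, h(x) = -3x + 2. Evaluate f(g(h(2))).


-48


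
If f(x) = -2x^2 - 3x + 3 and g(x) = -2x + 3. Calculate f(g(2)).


g(2) = -1
f(-1) = (-2)*(-1)^2 - 3*(-1) + 3 = 4

4


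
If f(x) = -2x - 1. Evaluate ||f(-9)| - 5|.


f(-9) = 17
|17| = 17
|17 - 5| = 12

12


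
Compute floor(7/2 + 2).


7/2 = 3.5
3.5 + 2 = 5.5
floor(5.5) = 5

5


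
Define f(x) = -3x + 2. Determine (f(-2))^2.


f(-2) = 8
(8)^2 = 64

64


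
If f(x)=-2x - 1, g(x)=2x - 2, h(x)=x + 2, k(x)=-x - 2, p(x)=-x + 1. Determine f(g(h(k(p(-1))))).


11


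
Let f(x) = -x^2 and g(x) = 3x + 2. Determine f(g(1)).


g(1) = 5
f(5) = (-1)*(5)^2 = -25

-25


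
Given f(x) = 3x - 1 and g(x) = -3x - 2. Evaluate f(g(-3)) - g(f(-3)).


f(g(-3)) = 20
g(f(-3)) = 28
Difference = -8

-8


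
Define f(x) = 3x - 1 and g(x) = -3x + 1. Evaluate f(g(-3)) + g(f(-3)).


f(g(-3)) = 29
g(f(-3)) = 31
Sum = 60

60


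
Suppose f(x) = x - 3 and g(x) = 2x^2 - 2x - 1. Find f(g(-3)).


g(-3) = 23
f(23) = 20

20


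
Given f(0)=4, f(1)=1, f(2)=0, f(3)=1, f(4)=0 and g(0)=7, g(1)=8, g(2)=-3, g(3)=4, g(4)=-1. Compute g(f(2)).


f(2) = 0
g(0) = 7

7


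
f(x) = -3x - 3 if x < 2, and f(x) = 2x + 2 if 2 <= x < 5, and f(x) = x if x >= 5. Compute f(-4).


-4 satisfies x < 2
f(-4) = 9

9


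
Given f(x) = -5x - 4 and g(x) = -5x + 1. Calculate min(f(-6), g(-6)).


f(-6) = 26
g(-6) = 31
min = 26

26


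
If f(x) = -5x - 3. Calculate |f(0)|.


f(0) = -3
|-3| = 3

3


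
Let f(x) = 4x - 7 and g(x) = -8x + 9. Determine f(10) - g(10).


f(10) = 33
g(10) = -71
Difference = 104

104


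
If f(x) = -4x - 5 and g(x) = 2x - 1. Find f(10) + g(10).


f(10) = -45
g(10) = 19
Sum = -26

-26


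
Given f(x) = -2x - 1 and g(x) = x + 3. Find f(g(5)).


g(5) = 8
f(8) = -17

-17


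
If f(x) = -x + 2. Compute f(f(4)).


f(4) = -2
f(-2) = 4

4


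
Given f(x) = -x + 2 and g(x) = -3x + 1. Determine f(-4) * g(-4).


f(-4) = 6
g(-4) = 13
Product = 78

78


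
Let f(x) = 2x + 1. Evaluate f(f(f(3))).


f(3) = 7
f(7) = 15
f(15) = 31

31


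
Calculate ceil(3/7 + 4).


3/7 = 0.4286
0.4286 + 4 = 4.4286
ceil(4.4286) = 5

5


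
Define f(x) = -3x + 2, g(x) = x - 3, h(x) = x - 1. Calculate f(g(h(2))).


h(2) = 1
g(1) = -2
f(-2) = 8

8


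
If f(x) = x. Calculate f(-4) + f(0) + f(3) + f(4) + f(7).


f(-4) = -4
f(0) = 0
f(3) = 3
f(4) = 4
f(7) = 7
Sum = 10

10


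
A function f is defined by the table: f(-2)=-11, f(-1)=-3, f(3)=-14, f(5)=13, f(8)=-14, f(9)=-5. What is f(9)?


Reading from the table at x = 9

-5


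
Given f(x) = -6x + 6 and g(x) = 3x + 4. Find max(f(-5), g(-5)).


f(-5) = 36
g(-5) = -11
max = 36

36


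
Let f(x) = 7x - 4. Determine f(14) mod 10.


f(14) = 94
94 mod 10 = 4

4


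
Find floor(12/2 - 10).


12/2 = 6
6 - 10 = -4
floor(-4) = -4

-4


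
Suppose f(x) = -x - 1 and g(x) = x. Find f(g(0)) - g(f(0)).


f(g(0)) = -1
g(f(0)) = -1
Difference = 0

0


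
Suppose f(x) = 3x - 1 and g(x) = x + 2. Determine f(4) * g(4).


f(4) = 11
g(4) = 6
Product = 66

66


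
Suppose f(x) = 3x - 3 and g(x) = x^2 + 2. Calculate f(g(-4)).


g(-4) = 18
f(18) = 51

51


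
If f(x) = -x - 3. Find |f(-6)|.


3


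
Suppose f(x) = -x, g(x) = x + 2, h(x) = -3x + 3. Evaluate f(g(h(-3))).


h(-3) = 12
g(12) = 14
f(14) = -14

-14


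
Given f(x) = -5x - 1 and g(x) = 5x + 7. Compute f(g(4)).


g(4) = 27
f(27) = -136

-136


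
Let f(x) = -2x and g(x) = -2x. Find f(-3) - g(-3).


f(-3) = 6
g(-3) = 6
Difference = 0

0


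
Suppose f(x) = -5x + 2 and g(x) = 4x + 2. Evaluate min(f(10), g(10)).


f(10) = -48
g(10) = 42
min = -48

-48


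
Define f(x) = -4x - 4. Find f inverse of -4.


Solve -4x - 4 = -4
x = (-4 + 4) / (-4) = 0

0


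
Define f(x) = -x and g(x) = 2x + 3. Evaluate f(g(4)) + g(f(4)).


f(g(4)) = -11
g(f(4)) = -5
Sum = -16

-16


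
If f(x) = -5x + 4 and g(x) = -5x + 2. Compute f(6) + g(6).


f(6) = -26
g(6) = -28
Sum = -54

-54


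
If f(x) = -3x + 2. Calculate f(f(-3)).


-31


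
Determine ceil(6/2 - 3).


6/2 = 3
3 - 3 = 0
ceil(0) = 0

0


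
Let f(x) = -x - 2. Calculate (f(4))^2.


f(4) = -6
(-6)^2 = 36

36


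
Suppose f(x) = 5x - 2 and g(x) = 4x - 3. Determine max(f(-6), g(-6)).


f(-6) = -32
g(-6) = -27
max = -27

-27


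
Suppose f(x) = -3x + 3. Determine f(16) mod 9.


f(16) = -45
-45 mod 9 = 0

0


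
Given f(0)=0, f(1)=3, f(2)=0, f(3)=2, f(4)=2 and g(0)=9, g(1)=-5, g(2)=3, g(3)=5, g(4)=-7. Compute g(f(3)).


f(3) = 2
g(2) = 3

3


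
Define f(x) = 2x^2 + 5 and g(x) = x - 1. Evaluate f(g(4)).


23


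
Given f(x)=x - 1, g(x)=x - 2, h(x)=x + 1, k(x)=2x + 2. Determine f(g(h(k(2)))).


k(2) = 6
h(6) = 7
g(7) = 5
f(5) = 4

4


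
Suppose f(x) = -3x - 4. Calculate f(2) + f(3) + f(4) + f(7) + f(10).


f(2) = -10
f(3) = -13
f(4) = -16
f(7) = -25
f(10) = -34
Sum = -98

-98


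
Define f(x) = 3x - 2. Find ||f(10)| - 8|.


20


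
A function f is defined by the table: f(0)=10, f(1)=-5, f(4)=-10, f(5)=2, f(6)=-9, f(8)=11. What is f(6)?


Reading from the table at x = 6

-9


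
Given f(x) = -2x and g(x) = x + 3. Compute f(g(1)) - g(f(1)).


-9


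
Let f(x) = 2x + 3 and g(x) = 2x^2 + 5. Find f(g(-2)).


g(-2) = 13
f(13) = 29

29


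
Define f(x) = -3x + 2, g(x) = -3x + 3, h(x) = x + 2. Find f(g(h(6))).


h(6) = 8
g(8) = -21
f(-21) = 65

65


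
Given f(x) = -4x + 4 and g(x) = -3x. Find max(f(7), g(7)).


f(7) = -24
g(7) = -21
max = -21

-21


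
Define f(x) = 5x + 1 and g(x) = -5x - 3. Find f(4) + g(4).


f(4) = 21
g(4) = -23
Sum = -2

-2


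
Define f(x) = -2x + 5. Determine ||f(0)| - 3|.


f(0) = 5
|5| = 5
|5 - 3| = 2

2


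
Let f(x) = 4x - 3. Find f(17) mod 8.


f(17) = 65
65 mod 8 = 1

1


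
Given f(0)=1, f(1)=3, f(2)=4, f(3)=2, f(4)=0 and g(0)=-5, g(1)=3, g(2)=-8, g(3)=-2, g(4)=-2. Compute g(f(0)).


f(0) = 1
g(1) = 3

3


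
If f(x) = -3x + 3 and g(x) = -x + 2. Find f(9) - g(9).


f(9) = -24
g(9) = -7
Difference = -17

-17


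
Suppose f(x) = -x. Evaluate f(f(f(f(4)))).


4


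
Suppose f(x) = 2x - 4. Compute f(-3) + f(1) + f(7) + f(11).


f(-3) = -10
f(1) = -2
f(7) = 10
f(11) = 18
Sum = 16

16


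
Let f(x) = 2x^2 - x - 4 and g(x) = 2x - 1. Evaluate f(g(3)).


g(3) = 5
f(5) = 2*(5)^2 - 1*(5) - 4 = 41

41


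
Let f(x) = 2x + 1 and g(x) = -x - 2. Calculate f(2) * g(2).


-20


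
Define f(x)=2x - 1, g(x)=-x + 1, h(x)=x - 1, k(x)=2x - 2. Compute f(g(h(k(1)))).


k(1) = 0
h(0) = -1
g(-1) = 2
f(2) = 3

3


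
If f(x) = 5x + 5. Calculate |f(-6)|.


f(-6) = -25
|-25| = 25

25


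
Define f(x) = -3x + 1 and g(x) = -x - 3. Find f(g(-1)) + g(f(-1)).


f(g(-1)) = 7
g(f(-1)) = -7
Sum = 0

0


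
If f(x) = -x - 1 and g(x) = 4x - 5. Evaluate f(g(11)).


g(11) = 39
f(39) = -40

-40


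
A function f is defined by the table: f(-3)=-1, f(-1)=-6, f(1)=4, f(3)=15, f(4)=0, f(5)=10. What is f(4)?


0


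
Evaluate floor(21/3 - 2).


21/3 = 7
7 - 2 = 5
floor(5) = 5

5


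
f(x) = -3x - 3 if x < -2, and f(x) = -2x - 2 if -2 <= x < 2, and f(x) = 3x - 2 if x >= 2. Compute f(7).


19


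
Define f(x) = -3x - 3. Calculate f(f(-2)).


f(-2) = 3
f(3) = -12

-12


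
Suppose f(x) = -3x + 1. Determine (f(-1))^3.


f(-1) = 4
(4)^3 = 64

64


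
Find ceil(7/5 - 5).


7/5 = 1.4
1.4 - 5 = -3.6
ceil(-3.6) = -3

-3


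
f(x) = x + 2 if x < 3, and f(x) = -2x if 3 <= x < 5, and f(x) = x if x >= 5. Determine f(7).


7 satisfies x >= 5
f(7) = 7

7


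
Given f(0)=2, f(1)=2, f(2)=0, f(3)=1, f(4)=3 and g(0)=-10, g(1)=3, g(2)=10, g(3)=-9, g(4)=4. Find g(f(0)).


f(0) = 2
g(2) = 10

10


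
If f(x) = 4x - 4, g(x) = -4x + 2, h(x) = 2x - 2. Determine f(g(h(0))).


36


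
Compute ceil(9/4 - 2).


1


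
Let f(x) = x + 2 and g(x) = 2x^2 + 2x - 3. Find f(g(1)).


g(1) = 1
f(1) = 3

3


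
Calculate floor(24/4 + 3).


9


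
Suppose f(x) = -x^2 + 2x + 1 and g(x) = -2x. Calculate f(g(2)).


g(2) = -4
f(-4) = (-1)*(-4)^2 + 2*(-4) + 1 = -23

-23


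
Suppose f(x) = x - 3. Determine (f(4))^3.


f(4) = 1
(1)^3 = 1

1


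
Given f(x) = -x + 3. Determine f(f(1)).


f(1) = 2
f(2) = 1

1


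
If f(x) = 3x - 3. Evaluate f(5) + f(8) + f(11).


63


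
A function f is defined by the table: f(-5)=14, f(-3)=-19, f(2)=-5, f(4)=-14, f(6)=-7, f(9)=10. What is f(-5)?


Reading from the table at x = -5

14


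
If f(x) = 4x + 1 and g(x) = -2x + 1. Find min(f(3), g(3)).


-5


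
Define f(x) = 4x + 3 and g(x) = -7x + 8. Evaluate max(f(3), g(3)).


15


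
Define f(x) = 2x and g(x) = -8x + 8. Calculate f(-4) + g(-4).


f(-4) = -8
g(-4) = 40
Sum = 32

32


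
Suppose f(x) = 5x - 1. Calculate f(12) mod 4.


f(12) = 59
59 mod 4 = 3

3


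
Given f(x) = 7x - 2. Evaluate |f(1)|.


f(1) = 5
|5| = 5

5


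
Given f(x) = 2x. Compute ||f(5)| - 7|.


f(5) = 10
|10| = 10
|10 - 7| = 3

3


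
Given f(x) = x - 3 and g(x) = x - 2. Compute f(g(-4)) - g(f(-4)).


0


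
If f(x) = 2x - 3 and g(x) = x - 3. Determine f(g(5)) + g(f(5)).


f(g(5)) = 1
g(f(5)) = 4
Sum = 5

5


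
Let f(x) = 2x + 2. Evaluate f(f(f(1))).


22


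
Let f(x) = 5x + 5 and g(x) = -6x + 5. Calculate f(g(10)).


g(10) = -55
f(-55) = -270

-270


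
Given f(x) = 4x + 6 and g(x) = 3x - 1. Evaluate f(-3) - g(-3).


f(-3) = -6
g(-3) = -10
Difference = 4

4


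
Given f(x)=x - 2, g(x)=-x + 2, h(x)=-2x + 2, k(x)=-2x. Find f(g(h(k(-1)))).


k(-1) = 2
h(2) = -2
g(-2) = 4
f(4) = 2

2


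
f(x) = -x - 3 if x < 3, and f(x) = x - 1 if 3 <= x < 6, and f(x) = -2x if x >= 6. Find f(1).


1 satisfies x < 3
f(1) = -4

-4


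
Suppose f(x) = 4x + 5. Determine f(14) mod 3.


f(14) = 61
61 mod 3 = 1

1


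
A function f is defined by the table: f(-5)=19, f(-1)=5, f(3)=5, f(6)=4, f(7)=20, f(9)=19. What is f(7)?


Reading from the table at x = 7

20


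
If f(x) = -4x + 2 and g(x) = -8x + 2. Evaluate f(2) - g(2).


8


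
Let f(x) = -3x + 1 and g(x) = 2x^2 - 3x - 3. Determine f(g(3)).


-17


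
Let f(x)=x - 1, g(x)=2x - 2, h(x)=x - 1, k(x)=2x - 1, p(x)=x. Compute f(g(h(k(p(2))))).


p(2) = 2
k(2) = 3
h(3) = 2
g(2) = 2
f(2) = 1

1


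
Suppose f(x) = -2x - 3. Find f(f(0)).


f(0) = -3
f(-3) = 3

3


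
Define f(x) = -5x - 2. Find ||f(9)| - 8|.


f(9) = -47
|-47| = 47
|47 - 8| = 39

39


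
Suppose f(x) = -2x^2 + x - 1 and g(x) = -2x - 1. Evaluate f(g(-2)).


g(-2) = 3
f(3) = (-2)*(3)^2 + 1*(3) - 1 = -16

-16


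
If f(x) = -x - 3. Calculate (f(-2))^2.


f(-2) = -1
(-1)^2 = 1

1


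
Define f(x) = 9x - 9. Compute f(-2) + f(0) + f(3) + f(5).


f(-2) = -27
f(0) = -9
f(3) = 18
f(5) = 36
Sum = 18

18


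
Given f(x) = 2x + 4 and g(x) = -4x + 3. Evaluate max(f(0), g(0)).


f(0) = 4
g(0) = 3
max = 4

4


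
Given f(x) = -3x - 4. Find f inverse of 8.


-4


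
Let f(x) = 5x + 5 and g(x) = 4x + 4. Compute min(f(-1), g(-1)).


f(-1) = 0
g(-1) = 0
min = 0

0


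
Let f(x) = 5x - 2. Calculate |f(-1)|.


f(-1) = -7
|-7| = 7

7


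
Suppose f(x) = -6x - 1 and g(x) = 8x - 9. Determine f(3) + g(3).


-4


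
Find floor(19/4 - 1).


19/4 = 4.75
4.75 - 1 = 3.75
floor(3.75) = 3

3


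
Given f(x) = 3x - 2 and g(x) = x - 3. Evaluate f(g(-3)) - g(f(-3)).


f(g(-3)) = -20
g(f(-3)) = -14
Difference = -6

-6


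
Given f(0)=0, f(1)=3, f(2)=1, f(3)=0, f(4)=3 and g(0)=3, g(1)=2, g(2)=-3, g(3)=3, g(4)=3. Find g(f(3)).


f(3) = 0
g(0) = 3

3


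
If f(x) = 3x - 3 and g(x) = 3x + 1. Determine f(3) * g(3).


60


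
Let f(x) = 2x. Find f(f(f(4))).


f(4) = 8
f(8) = 16
f(16) = 32

32


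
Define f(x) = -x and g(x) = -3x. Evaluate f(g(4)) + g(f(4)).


f(g(4)) = 12
g(f(4)) = 12
Sum = 24

24


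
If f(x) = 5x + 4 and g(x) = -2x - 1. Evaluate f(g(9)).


g(9) = -19
f(-19) = -91

-91


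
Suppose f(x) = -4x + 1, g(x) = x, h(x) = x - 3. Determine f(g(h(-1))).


h(-1) = -4
g(-4) = -4
f(-4) = 17

17


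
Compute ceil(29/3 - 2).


29/3 = 9.6667
9.6667 - 2 = 7.6667
ceil(7.6667) = 8

8


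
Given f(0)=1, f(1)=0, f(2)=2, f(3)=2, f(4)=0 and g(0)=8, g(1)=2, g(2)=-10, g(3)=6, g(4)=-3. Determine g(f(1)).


f(1) = 0
g(0) = 8

8


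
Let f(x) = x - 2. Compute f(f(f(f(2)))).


f(2) = 0
f(0) = -2
f(-2) = -4
f(-4) = -6

-6


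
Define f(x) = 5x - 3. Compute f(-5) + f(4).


f(-5) = -28
f(4) = 17
Sum = -11

-11


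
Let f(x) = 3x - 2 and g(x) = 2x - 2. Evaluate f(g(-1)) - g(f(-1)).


f(g(-1)) = -14
g(f(-1)) = -12
Difference = -2

-2


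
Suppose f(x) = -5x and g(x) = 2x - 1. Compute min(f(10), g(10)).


f(10) = -50
g(10) = 19
min = -50

-50


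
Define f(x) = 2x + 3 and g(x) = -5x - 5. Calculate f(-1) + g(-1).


f(-1) = 1
g(-1) = 0
Sum = 1

1


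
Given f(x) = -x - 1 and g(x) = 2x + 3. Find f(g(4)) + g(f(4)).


-19


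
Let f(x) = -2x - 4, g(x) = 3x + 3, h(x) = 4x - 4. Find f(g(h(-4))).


h(-4) = -20
g(-20) = -57
f(-57) = 110

110


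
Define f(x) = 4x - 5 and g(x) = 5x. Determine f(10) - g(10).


f(10) = 35
g(10) = 50
Difference = -15

-15


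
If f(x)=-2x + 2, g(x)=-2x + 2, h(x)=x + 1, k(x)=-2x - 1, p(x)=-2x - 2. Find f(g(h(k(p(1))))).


p(1) = -4
k(-4) = 7
h(7) = 8
g(8) = -14
f(-14) = 30

30


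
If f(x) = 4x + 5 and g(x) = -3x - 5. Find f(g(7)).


-99


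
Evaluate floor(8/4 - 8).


8/4 = 2
2 - 8 = -6
floor(-6) = -6

-6


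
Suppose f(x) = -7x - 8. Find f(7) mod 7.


f(7) = -57
-57 mod 7 = 6

6


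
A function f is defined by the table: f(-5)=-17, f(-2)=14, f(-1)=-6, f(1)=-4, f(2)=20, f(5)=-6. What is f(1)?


Reading from the table at x = 1

-4


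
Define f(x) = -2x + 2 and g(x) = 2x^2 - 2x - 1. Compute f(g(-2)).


-20


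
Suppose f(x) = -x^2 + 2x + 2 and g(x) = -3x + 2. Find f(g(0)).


2


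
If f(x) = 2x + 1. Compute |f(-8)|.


f(-8) = -15
|-15| = 15

15


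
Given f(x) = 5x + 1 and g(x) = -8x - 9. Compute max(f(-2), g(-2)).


f(-2) = -9
g(-2) = 7
max = 7

7


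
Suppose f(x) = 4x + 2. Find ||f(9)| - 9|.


29


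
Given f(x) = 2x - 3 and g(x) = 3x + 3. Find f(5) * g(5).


f(5) = 7
g(5) = 18
Product = 126

126


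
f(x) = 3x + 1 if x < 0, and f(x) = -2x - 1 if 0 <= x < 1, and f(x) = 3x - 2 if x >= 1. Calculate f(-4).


-11


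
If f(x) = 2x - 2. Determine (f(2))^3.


f(2) = 2
(2)^3 = 8

8


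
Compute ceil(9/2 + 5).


9/2 = 4.5
4.5 + 5 = 9.5
ceil(9.5) = 10

10


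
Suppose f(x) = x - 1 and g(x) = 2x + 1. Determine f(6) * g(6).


f(6) = 5
g(6) = 13
Product = 65

65


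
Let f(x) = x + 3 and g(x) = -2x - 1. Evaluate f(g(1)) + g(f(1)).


f(g(1)) = 0
g(f(1)) = -9
Sum = -9

-9


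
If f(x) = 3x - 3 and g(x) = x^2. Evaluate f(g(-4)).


g(-4) = 16
f(16) = 45

45


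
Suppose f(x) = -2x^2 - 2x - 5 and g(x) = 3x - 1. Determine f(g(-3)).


-185


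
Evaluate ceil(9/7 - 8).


9/7 = 1.2857
1.2857 - 8 = -6.7143
ceil(-6.7143) = -6

-6


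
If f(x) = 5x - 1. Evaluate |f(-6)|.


f(-6) = -31
|-31| = 31

31


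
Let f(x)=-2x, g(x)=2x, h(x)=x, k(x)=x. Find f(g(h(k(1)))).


-4


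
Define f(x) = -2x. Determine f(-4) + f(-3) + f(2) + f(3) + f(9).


f(-4) = 8
f(-3) = 6
f(2) = -4
f(3) = -6
f(9) = -18
Sum = -14

-14


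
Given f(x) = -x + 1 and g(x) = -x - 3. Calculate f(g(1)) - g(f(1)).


f(g(1)) = 5
g(f(1)) = -3
Difference = 8

8


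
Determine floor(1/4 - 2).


-2


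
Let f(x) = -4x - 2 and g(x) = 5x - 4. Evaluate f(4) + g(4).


f(4) = -18
g(4) = 16
Sum = -2

-2


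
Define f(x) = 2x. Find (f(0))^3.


f(0) = 0
(0)^3 = 0

0


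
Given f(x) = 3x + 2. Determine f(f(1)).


f(1) = 5
f(5) = 17

17


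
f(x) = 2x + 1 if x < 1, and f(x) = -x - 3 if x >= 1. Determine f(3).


3 satisfies x >= 1
f(3) = -6

-6


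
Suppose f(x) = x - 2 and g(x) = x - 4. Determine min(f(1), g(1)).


-3


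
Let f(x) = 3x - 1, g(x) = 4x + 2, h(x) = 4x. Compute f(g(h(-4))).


h(-4) = -16
g(-16) = -62
f(-62) = -187

-187


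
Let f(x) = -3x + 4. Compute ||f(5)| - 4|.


f(5) = -11
|-11| = 11
|11 - 4| = 7

7


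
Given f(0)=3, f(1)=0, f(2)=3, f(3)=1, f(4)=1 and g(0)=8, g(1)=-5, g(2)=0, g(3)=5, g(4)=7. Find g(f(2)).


f(2) = 3
g(3) = 5

5


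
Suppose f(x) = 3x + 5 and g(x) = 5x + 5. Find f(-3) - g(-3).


f(-3) = -4
g(-3) = -10
Difference = 6

6


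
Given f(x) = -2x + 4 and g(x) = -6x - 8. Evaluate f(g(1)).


g(1) = -14
f(-14) = 32

32


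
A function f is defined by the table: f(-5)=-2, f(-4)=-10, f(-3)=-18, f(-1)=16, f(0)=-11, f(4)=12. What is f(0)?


Reading from the table at x = 0

-11


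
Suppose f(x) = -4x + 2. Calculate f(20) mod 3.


f(20) = -78
-78 mod 3 = 0

0


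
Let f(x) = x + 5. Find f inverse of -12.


Solve x + 5 = -12
x = (-12 - 5) / 1 = -17

-17


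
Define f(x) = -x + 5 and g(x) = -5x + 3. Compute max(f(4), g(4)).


1


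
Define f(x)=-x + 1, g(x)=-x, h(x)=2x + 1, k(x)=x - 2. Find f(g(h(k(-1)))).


-4


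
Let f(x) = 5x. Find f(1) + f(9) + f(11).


f(1) = 5
f(9) = 45
f(11) = 55
Sum = 105

105


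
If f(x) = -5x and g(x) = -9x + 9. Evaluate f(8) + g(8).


f(8) = -40
g(8) = -63
Sum = -103

-103


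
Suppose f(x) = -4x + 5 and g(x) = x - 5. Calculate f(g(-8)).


57


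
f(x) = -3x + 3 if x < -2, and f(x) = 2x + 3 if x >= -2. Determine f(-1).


-1 satisfies x >= -2
f(-1) = 1

1


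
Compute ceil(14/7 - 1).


14/7 = 2
2 - 1 = 1
ceil(1) = 1

1


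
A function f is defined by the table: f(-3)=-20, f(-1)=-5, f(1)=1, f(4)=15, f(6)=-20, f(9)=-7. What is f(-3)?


-20


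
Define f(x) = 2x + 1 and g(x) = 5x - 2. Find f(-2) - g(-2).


f(-2) = -3
g(-2) = -12
Difference = 9

9


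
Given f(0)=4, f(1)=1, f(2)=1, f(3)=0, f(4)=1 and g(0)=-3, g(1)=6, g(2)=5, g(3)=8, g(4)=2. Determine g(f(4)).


6


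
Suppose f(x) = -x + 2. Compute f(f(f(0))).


f(0) = 2
f(2) = 0
f(0) = 2

2


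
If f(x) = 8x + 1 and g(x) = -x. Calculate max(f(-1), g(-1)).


f(-1) = -7
g(-1) = 1
max = 1

1


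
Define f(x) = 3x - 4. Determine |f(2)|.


f(2) = 2
|2| = 2

2


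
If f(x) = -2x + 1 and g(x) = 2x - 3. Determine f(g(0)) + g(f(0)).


f(g(0)) = 7
g(f(0)) = -1
Sum = 6

6


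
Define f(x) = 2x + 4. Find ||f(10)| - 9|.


f(10) = 24
|24| = 24
|24 - 9| = 15

15


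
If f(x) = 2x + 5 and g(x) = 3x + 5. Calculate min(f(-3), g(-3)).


f(-3) = -1
g(-3) = -4
min = -4

-4


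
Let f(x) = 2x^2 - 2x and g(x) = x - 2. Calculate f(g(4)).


g(4) = 2
f(2) = 2*(2)^2 - 2*(2) = 4

4


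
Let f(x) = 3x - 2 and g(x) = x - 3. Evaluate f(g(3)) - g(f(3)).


f(g(3)) = -2
g(f(3)) = 4
Difference = -6

-6


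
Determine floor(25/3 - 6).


25/3 = 8.3333
8.3333 - 6 = 2.3333
floor(2.3333) = 2

2


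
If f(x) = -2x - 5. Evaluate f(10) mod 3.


f(10) = -25
-25 mod 3 = 2

2


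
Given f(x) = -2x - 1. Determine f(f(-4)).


f(-4) = 7
f(7) = -15

-15


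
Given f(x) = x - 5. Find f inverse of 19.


Solve x - 5 = 19
x = (19 + 5) / 1 = 24

24


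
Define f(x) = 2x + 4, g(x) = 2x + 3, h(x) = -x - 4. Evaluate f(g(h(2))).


h(2) = -6
g(-6) = -9
f(-9) = -14

-14


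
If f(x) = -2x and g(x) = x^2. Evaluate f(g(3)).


g(3) = 9
f(9) = -18

-18


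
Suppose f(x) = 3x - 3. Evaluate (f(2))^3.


27


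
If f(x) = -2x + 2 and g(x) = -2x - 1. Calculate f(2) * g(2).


f(2) = -2
g(2) = -5
Product = 10

10


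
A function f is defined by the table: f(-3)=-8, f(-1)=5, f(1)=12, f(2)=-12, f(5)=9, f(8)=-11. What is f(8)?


Reading from the table at x = 8

-11


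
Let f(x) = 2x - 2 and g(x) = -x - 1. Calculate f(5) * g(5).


f(5) = 8
g(5) = -6
Product = -48

-48


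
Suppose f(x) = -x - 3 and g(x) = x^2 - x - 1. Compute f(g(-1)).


g(-1) = 1
f(1) = -4

-4


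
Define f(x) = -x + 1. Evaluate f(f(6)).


f(6) = -5
f(-5) = 6

6


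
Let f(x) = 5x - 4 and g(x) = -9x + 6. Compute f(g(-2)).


g(-2) = 24
f(24) = 116

116


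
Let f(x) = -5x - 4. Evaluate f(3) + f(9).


f(3) = -19
f(9) = -49
Sum = -68

-68


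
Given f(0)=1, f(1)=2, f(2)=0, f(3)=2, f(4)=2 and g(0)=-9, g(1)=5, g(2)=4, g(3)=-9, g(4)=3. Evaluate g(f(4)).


f(4) = 2
g(2) = 4

4


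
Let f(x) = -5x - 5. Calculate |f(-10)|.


f(-10) = 45
|45| = 45

45


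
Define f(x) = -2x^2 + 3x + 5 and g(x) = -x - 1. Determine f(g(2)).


g(2) = -3
f(-3) = (-2)*(-3)^2 + 3*(-3) + 5 = -22

-22


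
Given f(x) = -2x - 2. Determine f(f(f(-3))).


f(-3) = 4
f(4) = -10
f(-10) = 18

18


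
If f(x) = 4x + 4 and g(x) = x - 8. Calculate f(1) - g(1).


f(1) = 8
g(1) = -7
Difference = 15

15


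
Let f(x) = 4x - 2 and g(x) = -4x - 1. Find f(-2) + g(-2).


f(-2) = -10
g(-2) = 7
Sum = -3

-3


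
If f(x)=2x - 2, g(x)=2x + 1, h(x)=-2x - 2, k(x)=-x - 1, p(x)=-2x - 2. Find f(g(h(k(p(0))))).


p(0) = -2
k(-2) = 1
h(1) = -4
g(-4) = -7
f(-7) = -16

-16


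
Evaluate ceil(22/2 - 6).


5


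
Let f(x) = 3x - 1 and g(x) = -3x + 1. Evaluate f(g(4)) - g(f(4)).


f(g(4)) = -34
g(f(4)) = -32
Difference = -2

-2


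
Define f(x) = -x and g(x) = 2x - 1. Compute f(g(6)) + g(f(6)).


f(g(6)) = -11
g(f(6)) = -13
Sum = -24

-24


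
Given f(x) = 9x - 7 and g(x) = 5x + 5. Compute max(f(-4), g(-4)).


f(-4) = -43
g(-4) = -15
max = -15

-15


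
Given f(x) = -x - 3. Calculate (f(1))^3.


f(1) = -4
(-4)^3 = -64

-64


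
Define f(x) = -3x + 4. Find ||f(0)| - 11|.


f(0) = 4
|4| = 4
|4 - 11| = 7

7


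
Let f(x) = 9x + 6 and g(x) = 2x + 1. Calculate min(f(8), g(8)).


f(8) = 78
g(8) = 17
min = 17

17


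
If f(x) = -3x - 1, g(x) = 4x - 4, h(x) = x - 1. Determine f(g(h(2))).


-1


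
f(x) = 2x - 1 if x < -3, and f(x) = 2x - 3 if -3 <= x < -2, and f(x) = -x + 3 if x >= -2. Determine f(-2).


-2 satisfies x >= -2
f(-2) = 5

5


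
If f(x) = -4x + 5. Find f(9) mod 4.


f(9) = -31
-31 mod 4 = 1

1


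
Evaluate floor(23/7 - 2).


23/7 = 3.2857
3.2857 - 2 = 1.2857
floor(1.2857) = 1

1


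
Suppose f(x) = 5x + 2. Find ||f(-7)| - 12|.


f(-7) = -33
|-33| = 33
|33 - 12| = 21

21


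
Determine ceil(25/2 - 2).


11


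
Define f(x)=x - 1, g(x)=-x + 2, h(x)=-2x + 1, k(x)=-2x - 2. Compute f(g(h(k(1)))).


k(1) = -4
h(-4) = 9
g(9) = -7
f(-7) = -8

-8


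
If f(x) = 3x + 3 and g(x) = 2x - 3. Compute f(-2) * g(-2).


21


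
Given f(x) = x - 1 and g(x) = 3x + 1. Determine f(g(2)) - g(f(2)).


f(g(2)) = 6
g(f(2)) = 4
Difference = 2

2


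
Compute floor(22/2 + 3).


22/2 = 11
11 + 3 = 14
floor(14) = 14

14


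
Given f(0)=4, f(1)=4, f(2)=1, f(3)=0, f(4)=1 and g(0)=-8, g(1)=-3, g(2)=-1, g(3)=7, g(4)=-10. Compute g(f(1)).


f(1) = 4
g(4) = -10

-10


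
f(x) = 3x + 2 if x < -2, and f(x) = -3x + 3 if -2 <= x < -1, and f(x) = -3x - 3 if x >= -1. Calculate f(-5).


-5 satisfies x < -2
f(-5) = -13

-13


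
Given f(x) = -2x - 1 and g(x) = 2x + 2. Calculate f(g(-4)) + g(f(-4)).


f(g(-4)) = 11
g(f(-4)) = 16
Sum = 27

27


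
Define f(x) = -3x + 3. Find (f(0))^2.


9


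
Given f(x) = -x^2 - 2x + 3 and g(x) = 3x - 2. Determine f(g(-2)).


g(-2) = -8
f(-8) = (-1)*(-8)^2 - 2*(-8) + 3 = -45

-45


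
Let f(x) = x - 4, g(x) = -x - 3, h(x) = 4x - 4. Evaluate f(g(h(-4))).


h(-4) = -20
g(-20) = 17
f(17) = 13

13


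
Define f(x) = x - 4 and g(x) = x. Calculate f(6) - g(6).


f(6) = 2
g(6) = 6
Difference = -4

-4


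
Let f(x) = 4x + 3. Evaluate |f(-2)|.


5


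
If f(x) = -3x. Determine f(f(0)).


f(0) = 0
f(0) = 0

0


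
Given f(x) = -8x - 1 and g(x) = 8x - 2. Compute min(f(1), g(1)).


f(1) = -9
g(1) = 6
min = -9

-9


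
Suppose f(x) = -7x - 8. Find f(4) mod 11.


f(4) = -36
-36 mod 11 = 8

8


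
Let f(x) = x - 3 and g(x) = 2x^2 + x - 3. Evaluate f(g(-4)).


g(-4) = 25
f(25) = 22

22


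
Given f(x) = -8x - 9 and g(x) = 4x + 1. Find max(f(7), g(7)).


29


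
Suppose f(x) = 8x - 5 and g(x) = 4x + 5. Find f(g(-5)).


g(-5) = -15
f(-15) = -125

-125


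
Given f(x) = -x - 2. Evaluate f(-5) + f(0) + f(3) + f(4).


f(-5) = 3
f(0) = -2
f(3) = -5
f(4) = -6
Sum = -10

-10


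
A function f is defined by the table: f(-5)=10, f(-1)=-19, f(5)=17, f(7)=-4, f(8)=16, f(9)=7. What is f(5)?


Reading from the table at x = 5

17


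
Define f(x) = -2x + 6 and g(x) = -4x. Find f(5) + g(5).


f(5) = -4
g(5) = -20
Sum = -24

-24


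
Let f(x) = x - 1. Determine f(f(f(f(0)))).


f(0) = -1
f(-1) = -2
f(-2) = -3
f(-3) = -4

-4


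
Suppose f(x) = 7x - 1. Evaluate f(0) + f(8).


f(0) = -1
f(8) = 55
Sum = 54

54


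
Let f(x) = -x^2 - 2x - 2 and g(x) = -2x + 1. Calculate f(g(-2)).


g(-2) = 5
f(5) = (-1)*(5)^2 - 2*(5) - 2 = -37

-37


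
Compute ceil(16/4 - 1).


16/4 = 4
4 - 1 = 3
ceil(3) = 3

3


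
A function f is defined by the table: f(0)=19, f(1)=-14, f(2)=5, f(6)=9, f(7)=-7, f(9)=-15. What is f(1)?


-14


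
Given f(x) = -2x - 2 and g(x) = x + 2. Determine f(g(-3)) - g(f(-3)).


-6


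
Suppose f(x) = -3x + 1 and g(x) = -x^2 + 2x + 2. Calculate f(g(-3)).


40


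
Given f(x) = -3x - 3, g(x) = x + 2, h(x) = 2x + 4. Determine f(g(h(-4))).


3


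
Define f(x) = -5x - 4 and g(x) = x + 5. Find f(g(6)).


g(6) = 11
f(11) = -59

-59


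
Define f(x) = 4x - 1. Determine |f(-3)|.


f(-3) = -13
|-13| = 13

13


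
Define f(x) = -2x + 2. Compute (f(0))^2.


f(0) = 2
(2)^2 = 4

4


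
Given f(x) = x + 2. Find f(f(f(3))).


f(3) = 5
f(5) = 7
f(7) = 9

9


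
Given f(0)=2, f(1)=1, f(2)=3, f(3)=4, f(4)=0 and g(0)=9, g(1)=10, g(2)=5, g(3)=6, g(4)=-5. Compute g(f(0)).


f(0) = 2
g(2) = 5

5


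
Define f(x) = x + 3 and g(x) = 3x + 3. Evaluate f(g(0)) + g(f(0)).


f(g(0)) = 6
g(f(0)) = 12
Sum = 18

18


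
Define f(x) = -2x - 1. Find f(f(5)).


21


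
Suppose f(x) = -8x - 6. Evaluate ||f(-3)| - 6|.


f(-3) = 18
|18| = 18
|18 - 6| = 12

12


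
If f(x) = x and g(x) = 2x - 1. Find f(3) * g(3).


f(3) = 3
g(3) = 5
Product = 15

15


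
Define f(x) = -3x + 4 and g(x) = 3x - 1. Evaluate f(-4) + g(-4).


f(-4) = 16
g(-4) = -13
Sum = 3

3


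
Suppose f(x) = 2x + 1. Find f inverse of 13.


Solve 2x + 1 = 13
x = (13 - 1) / 2 = 6

6


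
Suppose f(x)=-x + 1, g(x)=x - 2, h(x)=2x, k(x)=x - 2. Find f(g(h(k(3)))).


k(3) = 1
h(1) = 2
g(2) = 0
f(0) = 1

1


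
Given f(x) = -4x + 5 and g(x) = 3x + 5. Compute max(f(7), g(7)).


f(7) = -23
g(7) = 26
max = 26

26


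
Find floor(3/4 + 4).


3/4 = 0.75
0.75 + 4 = 4.75
floor(4.75) = 4

4


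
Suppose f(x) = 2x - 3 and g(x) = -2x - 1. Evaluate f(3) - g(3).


f(3) = 3
g(3) = -7
Difference = 10

10


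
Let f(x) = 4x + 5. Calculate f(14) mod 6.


f(14) = 61
61 mod 6 = 1

1


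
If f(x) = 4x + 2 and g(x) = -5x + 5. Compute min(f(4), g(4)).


f(4) = 18
g(4) = -15
min = -15

-15


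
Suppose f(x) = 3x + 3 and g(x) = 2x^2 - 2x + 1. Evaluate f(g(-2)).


42


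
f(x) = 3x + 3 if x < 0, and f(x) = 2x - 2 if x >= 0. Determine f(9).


16


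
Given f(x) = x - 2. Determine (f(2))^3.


f(2) = 0
(0)^3 = 0

0


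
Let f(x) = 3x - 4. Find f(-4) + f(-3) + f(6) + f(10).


11


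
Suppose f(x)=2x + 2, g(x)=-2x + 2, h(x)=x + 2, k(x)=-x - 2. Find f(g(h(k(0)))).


k(0) = -2
h(-2) = 0
g(0) = 2
f(2) = 6

6


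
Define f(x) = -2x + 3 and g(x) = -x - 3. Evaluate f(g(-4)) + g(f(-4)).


f(g(-4)) = 1
g(f(-4)) = -14
Sum = -13

-13


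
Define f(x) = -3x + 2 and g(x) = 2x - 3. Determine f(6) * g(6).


f(6) = -16
g(6) = 9
Product = -144

-144


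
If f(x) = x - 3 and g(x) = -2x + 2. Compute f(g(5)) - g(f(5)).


f(g(5)) = -11
g(f(5)) = -2
Difference = -9

-9


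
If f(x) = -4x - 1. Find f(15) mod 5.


f(15) = -61
-61 mod 5 = 4

4


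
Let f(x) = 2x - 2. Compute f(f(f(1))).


f(1) = 0
f(0) = -2
f(-2) = -6

-6


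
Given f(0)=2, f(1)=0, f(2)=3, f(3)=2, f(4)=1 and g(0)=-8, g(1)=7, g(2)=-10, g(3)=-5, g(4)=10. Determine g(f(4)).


f(4) = 1
g(1) = 7

7


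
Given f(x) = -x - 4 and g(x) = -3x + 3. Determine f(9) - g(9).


11


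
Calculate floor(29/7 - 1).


29/7 = 4.1429
4.1429 - 1 = 3.1429
floor(3.1429) = 3

3


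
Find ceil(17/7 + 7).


17/7 = 2.4286
2.4286 + 7 = 9.4286
ceil(9.4286) = 10

10


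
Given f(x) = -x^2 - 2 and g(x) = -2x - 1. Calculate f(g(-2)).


g(-2) = 3
f(3) = (-1)*(3)^2 - 2 = -11

-11


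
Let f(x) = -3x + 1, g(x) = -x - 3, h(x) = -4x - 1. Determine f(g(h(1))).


h(1) = -5
g(-5) = 2
f(2) = -5

-5


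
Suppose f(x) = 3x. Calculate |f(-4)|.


12


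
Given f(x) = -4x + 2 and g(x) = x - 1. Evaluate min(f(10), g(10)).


f(10) = -38
g(10) = 9
min = -38

-38


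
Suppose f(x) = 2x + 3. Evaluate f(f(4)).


f(4) = 11
f(11) = 25

25


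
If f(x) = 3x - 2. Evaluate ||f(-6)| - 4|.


f(-6) = -20
|-20| = 20
|20 - 4| = 16

16


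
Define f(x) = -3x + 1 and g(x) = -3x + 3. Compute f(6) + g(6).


f(6) = -17
g(6) = -15
Sum = -32

-32


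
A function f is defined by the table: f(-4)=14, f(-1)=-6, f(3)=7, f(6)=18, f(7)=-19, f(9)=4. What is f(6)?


Reading from the table at x = 6

18


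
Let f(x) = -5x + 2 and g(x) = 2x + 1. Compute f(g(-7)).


g(-7) = -13
f(-13) = 67

67


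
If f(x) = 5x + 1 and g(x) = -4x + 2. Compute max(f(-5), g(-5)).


f(-5) = -24
g(-5) = 22
max = 22

22


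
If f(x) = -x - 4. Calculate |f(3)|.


f(3) = -7
|-7| = 7

7


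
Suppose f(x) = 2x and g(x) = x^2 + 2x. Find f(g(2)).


16


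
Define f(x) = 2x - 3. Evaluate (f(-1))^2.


f(-1) = -5
(-5)^2 = 25

25


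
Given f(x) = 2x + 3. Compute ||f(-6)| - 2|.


f(-6) = -9
|-9| = 9
|9 - 2| = 7

7


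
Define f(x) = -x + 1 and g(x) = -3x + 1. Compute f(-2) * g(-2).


f(-2) = 3
g(-2) = 7
Product = 21

21


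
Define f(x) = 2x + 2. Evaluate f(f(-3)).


f(-3) = -4
f(-4) = -6

-6


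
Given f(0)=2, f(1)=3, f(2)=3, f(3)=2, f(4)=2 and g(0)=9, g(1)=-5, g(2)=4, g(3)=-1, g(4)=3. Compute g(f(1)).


f(1) = 3
g(3) = -1

-1


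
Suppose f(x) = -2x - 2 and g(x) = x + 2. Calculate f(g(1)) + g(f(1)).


f(g(1)) = -8
g(f(1)) = -2
Sum = -10

-10


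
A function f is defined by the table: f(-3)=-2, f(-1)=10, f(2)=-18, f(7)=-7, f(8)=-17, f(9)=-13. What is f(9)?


Reading from the table at x = 9

-13


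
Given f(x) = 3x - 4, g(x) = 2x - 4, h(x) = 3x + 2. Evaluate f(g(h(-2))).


h(-2) = -4
g(-4) = -12
f(-12) = -40

-40


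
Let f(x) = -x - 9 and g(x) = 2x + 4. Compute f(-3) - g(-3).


f(-3) = -6
g(-3) = -2
Difference = -4

-4


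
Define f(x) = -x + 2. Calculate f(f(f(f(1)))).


f(1) = 1
f(1) = 1
f(1) = 1
f(1) = 1

1


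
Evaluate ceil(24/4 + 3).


24/4 = 6
6 + 3 = 9
ceil(9) = 9

9


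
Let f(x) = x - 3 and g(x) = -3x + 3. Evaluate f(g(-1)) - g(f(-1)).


f(g(-1)) = 3
g(f(-1)) = 15
Difference = -12

-12


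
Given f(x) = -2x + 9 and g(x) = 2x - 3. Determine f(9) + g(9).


f(9) = -9
g(9) = 15
Sum = 6

6


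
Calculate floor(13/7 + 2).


13/7 = 1.8571
1.8571 + 2 = 3.8571
floor(3.8571) = 3

3


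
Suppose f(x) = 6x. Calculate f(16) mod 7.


5


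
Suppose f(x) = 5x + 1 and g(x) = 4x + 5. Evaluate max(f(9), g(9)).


f(9) = 46
g(9) = 41
max = 46

46


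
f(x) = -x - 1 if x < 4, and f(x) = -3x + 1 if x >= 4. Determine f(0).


0 satisfies x < 4
f(0) = -1

-1


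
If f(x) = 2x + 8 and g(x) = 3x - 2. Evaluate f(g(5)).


34


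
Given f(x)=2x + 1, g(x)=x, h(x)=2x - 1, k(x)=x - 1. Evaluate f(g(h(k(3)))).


k(3) = 2
h(2) = 3
g(3) = 3
f(3) = 7

7


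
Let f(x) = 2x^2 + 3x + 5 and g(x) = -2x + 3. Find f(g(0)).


g(0) = 3
f(3) = 2*(3)^2 + 3*(3) + 5 = 32

32


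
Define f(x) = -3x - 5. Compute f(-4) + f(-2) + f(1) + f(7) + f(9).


f(-4) = 7
f(-2) = 1
f(1) = -8
f(7) = -26
f(9) = -32
Sum = -58

-58


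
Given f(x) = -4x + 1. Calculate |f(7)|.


f(7) = -27
|-27| = 27

27


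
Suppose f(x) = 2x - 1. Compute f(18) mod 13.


f(18) = 35
35 mod 13 = 9

9


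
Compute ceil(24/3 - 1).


24/3 = 8
8 - 1 = 7
ceil(7) = 7

7


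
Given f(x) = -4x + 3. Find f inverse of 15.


Solve -4x + 3 = 15
x = (15 - 3) / (-4) = -3

-3


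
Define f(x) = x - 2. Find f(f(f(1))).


-5


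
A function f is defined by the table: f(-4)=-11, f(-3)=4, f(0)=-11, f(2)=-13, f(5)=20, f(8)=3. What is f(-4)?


Reading from the table at x = -4

-11


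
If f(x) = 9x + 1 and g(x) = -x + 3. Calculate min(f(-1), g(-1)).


f(-1) = -8
g(-1) = 4
min = -8

-8


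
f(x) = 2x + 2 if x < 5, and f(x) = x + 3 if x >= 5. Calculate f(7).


7 satisfies x >= 5
f(7) = 10

10


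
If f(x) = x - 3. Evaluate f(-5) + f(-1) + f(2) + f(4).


f(-5) = -8
f(-1) = -4
f(2) = -1
f(4) = 1
Sum = -12

-12


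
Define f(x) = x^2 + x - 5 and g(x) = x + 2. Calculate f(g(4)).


g(4) = 6
f(6) = 1*(6)^2 + 1*(6) - 5 = 37

37


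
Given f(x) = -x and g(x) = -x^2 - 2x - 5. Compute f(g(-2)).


g(-2) = -5
f(-5) = 5

5


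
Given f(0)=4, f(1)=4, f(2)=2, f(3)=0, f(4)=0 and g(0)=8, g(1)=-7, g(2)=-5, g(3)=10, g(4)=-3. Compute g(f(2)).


-5


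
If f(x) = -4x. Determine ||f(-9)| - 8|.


28


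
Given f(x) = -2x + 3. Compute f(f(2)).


f(2) = -1
f(-1) = 5

5


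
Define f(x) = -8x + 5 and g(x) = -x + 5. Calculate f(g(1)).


g(1) = 4
f(4) = -27

-27


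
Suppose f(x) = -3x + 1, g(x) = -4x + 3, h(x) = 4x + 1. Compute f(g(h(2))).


h(2) = 9
g(9) = -33
f(-33) = 100

100


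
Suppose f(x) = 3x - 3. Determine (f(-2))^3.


f(-2) = -9
(-9)^3 = -729

-729


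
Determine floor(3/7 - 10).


3/7 = 0.4286
0.4286 - 10 = -9.5714
floor(-9.5714) = -10

-10


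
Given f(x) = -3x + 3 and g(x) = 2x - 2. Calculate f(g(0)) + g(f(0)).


f(g(0)) = 9
g(f(0)) = 4
Sum = 13

13


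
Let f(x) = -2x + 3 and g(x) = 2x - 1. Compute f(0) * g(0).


f(0) = 3
g(0) = -1
Product = -3

-3


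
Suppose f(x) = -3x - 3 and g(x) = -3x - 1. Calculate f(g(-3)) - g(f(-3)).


f(g(-3)) = -27
g(f(-3)) = -19
Difference = -8

-8


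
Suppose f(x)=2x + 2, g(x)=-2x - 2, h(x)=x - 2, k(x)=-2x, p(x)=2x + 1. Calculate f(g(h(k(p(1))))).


p(1) = 3
k(3) = -6
h(-6) = -8
g(-8) = 14
f(14) = 30

30


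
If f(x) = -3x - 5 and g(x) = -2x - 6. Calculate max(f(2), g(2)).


f(2) = -11
g(2) = -10
max = -10

-10


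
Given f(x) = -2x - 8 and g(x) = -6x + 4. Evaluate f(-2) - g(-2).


f(-2) = -4
g(-2) = 16
Difference = -20

-20


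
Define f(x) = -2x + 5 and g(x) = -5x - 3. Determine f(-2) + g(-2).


f(-2) = 9
g(-2) = 7
Sum = 16

16


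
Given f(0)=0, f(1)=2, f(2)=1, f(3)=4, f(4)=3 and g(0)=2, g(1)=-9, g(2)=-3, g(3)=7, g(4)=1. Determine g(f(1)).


f(1) = 2
g(2) = -3

-3


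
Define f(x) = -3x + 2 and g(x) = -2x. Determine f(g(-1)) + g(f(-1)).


f(g(-1)) = -4
g(f(-1)) = -10
Sum = -14

-14


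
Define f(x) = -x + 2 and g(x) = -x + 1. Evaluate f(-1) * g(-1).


f(-1) = 3
g(-1) = 2
Product = 6

6


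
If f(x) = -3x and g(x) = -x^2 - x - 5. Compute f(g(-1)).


g(-1) = -5
f(-5) = 15

15


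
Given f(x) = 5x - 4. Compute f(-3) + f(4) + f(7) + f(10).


f(-3) = -19
f(4) = 16
f(7) = 31
f(10) = 46
Sum = 74

74


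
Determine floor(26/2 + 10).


26/2 = 13
13 + 10 = 23
floor(23) = 23

23
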